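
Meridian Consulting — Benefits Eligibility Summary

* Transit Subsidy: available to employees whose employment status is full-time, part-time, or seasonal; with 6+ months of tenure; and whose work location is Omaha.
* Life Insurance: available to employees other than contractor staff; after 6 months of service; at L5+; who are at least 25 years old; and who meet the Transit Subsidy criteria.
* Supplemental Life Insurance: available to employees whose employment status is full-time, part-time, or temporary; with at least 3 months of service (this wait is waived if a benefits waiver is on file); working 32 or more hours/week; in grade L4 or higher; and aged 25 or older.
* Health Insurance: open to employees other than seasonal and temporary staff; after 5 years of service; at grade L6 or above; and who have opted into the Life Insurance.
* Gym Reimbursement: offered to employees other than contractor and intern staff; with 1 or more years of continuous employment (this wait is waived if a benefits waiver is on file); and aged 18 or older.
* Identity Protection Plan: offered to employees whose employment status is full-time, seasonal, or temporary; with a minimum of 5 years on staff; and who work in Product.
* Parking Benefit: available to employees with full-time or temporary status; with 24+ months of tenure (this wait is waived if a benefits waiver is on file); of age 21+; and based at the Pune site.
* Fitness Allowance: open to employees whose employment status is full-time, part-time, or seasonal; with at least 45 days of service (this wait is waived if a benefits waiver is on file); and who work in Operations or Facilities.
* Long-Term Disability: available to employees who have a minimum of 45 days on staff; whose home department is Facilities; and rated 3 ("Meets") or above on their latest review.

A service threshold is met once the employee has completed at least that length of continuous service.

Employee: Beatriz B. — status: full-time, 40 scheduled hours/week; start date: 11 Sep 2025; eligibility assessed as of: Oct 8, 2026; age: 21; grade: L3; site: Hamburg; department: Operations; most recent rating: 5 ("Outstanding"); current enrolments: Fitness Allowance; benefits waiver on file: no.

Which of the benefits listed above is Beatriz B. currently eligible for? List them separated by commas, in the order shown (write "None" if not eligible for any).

Gym Reimbursement, Fitness Allowance

Service from 11 Sep 2025 to Oct 8, 2026: 392 days.
Transit Subsidy — status full-time ✓; service 392 days ≥ 6 months (≈180 days) ✓; site Hamburg ✗ (not Omaha) → not eligible.
Life Insurance — status full-time ✓ (not excluded); service 392 days ≥ 6 months (≈180 days) ✓; grade L3 < L5 ✗ → not eligible.
Supplemental Life Insurance — status full-time ✓; no waiver, service 392 days ≥ 3 months (≈90 days) ✓; 40 hrs/wk ≥ 32 ✓; grade L3 < L4 ✗ → not eligible.
Health Insurance — status full-time ✓ (not excluded); service 392 days < 5 years (≈1825 days) ✗ → not eligible.
Gym Reimbursement — status full-time ✓ (not excluded); no waiver, service 392 days ≥ 1 year (≈365 days) ✓; age 21 ≥ 18 ✓ → eligible.
Identity Protection Plan — status full-time ✓; service 392 days < 5 years (≈1825 days) ✗ → not eligible.
Parking Benefit — status full-time ✓; no waiver, service 392 days < 24 months (≈720 days) ✗ → not eligible.
Fitness Allowance — status full-time ✓; no waiver, service 392 days ≥ 45 days ✓; dept Operations ✓ → eligible.
Long-Term Disability — service 392 days ≥ 45 days ✓; dept Operations ✗ → not eligible.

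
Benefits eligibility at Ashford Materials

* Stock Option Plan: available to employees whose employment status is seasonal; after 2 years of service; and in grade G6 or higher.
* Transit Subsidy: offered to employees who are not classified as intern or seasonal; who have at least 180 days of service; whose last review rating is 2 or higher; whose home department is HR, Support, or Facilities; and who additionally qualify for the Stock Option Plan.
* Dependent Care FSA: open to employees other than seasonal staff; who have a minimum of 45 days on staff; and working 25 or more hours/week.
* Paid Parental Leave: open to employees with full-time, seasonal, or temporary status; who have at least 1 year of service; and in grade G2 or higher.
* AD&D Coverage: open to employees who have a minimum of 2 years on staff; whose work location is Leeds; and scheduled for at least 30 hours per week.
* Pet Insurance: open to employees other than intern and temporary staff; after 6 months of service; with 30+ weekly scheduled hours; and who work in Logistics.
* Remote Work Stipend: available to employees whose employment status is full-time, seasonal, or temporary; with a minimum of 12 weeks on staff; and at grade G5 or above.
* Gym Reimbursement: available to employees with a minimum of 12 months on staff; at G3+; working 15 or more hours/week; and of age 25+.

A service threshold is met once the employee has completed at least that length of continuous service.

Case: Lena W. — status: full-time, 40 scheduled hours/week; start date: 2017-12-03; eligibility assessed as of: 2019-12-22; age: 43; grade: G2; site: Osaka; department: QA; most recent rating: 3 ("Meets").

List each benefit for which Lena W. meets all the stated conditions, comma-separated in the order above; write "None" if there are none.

Dependent Care FSA, Paid Parental Leave

Service from 2017-12-03 to 2019-12-22: 749 days.
Stock Option Plan — status full-time ✗ (requires seasonal) → not eligible.
Transit Subsidy — status full-time ✓ (not excluded); service 749 days ≥ 180 days ✓; rating 3 ≥ 2 ✓; dept QA ✗ → not eligible.
Dependent Care FSA — status full-time ✓ (not excluded); service 749 days ≥ 45 days ✓; 40 hrs/wk ≥ 25 ✓ → eligible.
Paid Parental Leave — status full-time ✓; service 749 days ≥ 1 year (≈365 days) ✓; grade G2 ≥ G2 ✓ → eligible.
AD&D Coverage — service 749 days ≥ 2 years (≈730 days) ✓; site Osaka ✗ (not Leeds) → not eligible.
Pet Insurance — status full-time ✓ (not excluded); service 749 days ≥ 6 months (≈180 days) ✓; 40 hrs/wk ≥ 30 ✓; dept QA ✗ → not eligible.
Remote Work Stipend — status full-time ✓; service 749 days ≥ 12 weeks (≈84 days) ✓; grade G2 < G5 ✗ → not eligible.
Gym Reimbursement — service 749 days ≥ 12 months (≈360 days) ✓; grade G2 < G3 ✗ → not eligible.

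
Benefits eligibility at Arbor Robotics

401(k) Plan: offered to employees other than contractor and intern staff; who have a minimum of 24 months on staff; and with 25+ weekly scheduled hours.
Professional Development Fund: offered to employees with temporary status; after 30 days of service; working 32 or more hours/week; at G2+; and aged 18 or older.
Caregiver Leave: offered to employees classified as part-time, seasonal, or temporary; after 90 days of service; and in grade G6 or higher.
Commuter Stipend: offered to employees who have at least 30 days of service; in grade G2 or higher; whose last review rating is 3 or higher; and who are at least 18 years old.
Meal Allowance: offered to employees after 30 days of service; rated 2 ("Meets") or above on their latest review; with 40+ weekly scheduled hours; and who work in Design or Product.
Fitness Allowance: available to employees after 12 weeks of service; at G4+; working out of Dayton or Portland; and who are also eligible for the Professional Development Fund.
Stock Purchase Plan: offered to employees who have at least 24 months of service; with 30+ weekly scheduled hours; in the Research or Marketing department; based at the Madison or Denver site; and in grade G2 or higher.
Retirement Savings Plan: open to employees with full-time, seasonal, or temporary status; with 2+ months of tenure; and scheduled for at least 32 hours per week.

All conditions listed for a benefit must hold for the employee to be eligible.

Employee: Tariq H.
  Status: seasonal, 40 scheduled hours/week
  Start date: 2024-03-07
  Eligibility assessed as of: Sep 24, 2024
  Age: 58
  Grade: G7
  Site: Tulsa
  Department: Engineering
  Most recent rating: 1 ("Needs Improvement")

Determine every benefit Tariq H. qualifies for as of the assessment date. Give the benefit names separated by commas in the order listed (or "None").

Caregiver Leave, Retirement Savings Plan

Service from 2024-03-07 to Sep 24, 2024: 201 days.
401(k) Plan — status seasonal ✓ (not excluded); service 201 days < 24 months (≈720 days) ✗ → not eligible.
Professional Development Fund — status seasonal ✗ (requires temporary) → not eligible.
Caregiver Leave — status seasonal ✓; service 201 days ≥ 90 days ✓; grade G7 ≥ G6 ✓ → eligible.
Commuter Stipend — service 201 days ≥ 30 days ✓; grade G7 ≥ G2 ✓; rating 1 < 3 ✗ → not eligible.
Meal Allowance — service 201 days ≥ 30 days ✓; rating 1 < 2 ✗ → not eligible.
Fitness Allowance — service 201 days ≥ 12 weeks (≈84 days) ✓; grade G7 ≥ G4 ✓; site Tulsa ✗ (not Dayton or Portland) → not eligible.
Stock Purchase Plan — service 201 days < 24 months (≈720 days) ✗ → not eligible.
Retirement Savings Plan — status seasonal ✓; service 201 days ≥ 2 months (≈60 days) ✓; 40 hrs/wk ≥ 32 ✓ → eligible.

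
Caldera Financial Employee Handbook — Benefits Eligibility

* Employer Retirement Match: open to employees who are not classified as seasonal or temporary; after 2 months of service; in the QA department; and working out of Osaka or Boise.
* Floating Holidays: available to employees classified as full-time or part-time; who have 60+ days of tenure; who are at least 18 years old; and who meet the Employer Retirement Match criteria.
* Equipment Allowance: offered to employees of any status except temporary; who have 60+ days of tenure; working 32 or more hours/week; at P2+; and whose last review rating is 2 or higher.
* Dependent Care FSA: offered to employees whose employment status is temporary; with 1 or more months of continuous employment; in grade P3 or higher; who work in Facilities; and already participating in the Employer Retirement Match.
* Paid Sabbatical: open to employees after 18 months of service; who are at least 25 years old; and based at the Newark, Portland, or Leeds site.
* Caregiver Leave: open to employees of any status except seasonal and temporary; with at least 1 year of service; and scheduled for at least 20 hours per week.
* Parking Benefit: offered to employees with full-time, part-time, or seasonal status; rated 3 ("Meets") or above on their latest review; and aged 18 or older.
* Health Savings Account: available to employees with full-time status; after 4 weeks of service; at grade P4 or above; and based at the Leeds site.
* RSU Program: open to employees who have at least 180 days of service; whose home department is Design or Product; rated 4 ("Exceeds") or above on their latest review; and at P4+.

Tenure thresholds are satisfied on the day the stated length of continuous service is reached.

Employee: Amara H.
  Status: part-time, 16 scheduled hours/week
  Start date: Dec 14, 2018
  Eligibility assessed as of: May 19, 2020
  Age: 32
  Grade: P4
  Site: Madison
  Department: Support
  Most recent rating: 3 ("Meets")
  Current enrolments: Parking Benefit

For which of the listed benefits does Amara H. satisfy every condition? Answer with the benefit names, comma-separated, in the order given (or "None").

Service from Dec 14, 2018 to May 19, 2020: 522 days.
Employer Retirement Match — status part-time ✓ (not excluded); service 522 days ≥ 2 months (≈60 days) ✓; dept Support ✗ → not eligible.
Floating Holidays — status part-time ✓; service 522 days ≥ 60 days ✓; age 32 ≥ 18 ✓; not eligible for Employer Retirement Match ✗ → not eligible.
Equipment Allowance — status part-time ✓ (not excluded); service 522 days ≥ 60 days ✓; 16 hrs/wk < 32 ✗ → not eligible.
Dependent Care FSA — status part-time ✗ (requires temporary) → not eligible.
Paid Sabbatical — service 522 days < 18 months (≈540 days) ✗ → not eligible.
Caregiver Leave — status part-time ✓ (not excluded); service 522 days ≥ 1 year (≈365 days) ✓; 16 hrs/wk < 20 ✗ → not eligible.
Parking Benefit — status part-time ✓; rating 3 ≥ 3 ✓; age 32 ≥ 18 ✓ → eligible.
Health Savings Account — status part-time ✗ (requires full-time) → not eligible.
RSU Program — service 522 days ≥ 180 days ✓; dept Support ✗ → not eligible.

Parking Benefit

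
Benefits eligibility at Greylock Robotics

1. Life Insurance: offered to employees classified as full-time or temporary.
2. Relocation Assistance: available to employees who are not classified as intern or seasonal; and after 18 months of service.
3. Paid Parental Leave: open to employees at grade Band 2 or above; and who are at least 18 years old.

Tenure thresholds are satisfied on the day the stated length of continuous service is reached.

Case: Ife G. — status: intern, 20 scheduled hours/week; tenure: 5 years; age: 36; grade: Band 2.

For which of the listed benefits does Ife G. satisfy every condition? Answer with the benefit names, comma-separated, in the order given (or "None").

Paid Parental Leave

Life Insurance — status intern ✗ (requires full-time or temporary) → not eligible.
Relocation Assistance — status intern ✗ (excluded) → not eligible.
Paid Parental Leave — grade Band 2 ≥ Band 2 ✓; age 36 ≥ 18 ✓ → eligible.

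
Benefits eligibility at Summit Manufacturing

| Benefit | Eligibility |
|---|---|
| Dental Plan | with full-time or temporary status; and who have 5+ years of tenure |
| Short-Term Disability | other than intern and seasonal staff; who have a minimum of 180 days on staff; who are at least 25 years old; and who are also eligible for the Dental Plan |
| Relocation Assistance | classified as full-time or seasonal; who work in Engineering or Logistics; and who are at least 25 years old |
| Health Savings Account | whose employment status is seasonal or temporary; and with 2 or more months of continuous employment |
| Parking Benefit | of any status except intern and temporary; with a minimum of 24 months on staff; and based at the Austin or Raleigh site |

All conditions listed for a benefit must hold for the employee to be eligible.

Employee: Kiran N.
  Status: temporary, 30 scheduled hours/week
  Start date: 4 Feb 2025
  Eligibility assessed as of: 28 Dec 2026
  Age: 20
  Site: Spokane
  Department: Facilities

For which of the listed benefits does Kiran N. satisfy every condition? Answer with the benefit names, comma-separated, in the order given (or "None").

Health Savings Account

Service from 4 Feb 2025 to 28 Dec 2026: 692 days.
Dental Plan — status temporary ✓; service 692 days < 5 years (≈1825 days) ✗ → not eligible.
Short-Term Disability — status temporary ✓ (not excluded); service 692 days ≥ 180 days ✓; age 20 < 25 ✗ → not eligible.
Relocation Assistance — status temporary ✗ (requires full-time or seasonal) → not eligible.
Health Savings Account — status temporary ✓; service 692 days ≥ 2 months (≈60 days) ✓ → eligible.
Parking Benefit — status temporary ✗ (excluded) → not eligible.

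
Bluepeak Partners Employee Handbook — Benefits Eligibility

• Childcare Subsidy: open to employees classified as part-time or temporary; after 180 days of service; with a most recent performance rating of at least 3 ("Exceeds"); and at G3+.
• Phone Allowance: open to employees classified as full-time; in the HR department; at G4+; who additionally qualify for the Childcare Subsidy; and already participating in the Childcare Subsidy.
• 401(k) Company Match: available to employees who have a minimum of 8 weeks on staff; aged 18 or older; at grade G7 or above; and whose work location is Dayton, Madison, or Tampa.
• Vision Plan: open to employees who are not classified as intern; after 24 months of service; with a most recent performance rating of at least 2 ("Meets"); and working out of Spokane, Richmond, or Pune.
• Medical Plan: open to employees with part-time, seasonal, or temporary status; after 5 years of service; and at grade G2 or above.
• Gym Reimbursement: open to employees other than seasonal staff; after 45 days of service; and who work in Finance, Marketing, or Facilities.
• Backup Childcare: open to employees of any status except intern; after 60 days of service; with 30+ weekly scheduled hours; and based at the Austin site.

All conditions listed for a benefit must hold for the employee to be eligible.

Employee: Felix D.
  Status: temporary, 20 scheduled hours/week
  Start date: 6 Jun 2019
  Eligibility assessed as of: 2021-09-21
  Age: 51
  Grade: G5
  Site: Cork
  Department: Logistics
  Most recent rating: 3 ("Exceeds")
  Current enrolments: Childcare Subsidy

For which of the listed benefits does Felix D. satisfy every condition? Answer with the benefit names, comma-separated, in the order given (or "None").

Service from 6 Jun 2019 to 2021-09-21: 838 days.
Childcare Subsidy — status temporary ✓; service 838 days ≥ 180 days ✓; rating 3 ≥ 3 ✓; grade G5 ≥ G3 ✓ → eligible.
Phone Allowance — status temporary ✗ (requires full-time) → not eligible.
401(k) Company Match — service 838 days ≥ 8 weeks (≈56 days) ✓; age 51 ≥ 18 ✓; grade G5 < G7 ✗ → not eligible.
Vision Plan — status temporary ✓ (not excluded); service 838 days ≥ 24 months (≈720 days) ✓; rating 3 ≥ 2 ✓; site Cork ✗ (not Spokane, Richmond, or Pune) → not eligible.
Medical Plan — status temporary ✓; service 838 days < 5 years (≈1825 days) ✗ → not eligible.
Gym Reimbursement — status temporary ✓ (not excluded); service 838 days ≥ 45 days ✓; dept Logistics ✗ → not eligible.
Backup Childcare — status temporary ✓ (not excluded); service 838 days ≥ 60 days ✓; 20 hrs/wk < 30 ✗ → not eligible.

Childcare Subsidy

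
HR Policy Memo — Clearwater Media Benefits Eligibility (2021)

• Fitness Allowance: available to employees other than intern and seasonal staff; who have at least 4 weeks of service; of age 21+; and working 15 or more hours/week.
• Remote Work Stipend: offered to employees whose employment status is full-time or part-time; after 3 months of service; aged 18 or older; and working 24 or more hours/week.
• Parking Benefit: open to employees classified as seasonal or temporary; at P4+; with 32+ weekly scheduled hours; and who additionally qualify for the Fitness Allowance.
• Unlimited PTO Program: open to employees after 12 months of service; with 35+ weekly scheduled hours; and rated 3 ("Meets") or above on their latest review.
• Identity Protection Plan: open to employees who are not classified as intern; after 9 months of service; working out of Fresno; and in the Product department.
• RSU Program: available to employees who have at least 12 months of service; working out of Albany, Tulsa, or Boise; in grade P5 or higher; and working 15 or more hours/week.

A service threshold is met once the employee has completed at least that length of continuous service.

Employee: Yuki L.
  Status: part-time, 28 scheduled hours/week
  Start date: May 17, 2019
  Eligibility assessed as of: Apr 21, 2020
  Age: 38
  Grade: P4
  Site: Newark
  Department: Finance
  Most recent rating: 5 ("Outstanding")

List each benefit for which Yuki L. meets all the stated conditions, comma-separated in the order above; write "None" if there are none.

Service from May 17, 2019 to Apr 21, 2020: 340 days.
Fitness Allowance — status part-time ✓ (not excluded); service 340 days ≥ 4 weeks (≈28 days) ✓; age 38 ≥ 21 ✓; 28 hrs/wk ≥ 15 ✓ → eligible.
Remote Work Stipend — status part-time ✓; service 340 days ≥ 3 months (≈90 days) ✓; age 38 ≥ 18 ✓; 28 hrs/wk ≥ 24 ✓ → eligible.
Parking Benefit — status part-time ✗ (requires seasonal or temporary) → not eligible.
Unlimited PTO Program — service 340 days < 12 months (≈360 days) ✗ → not eligible.
Identity Protection Plan — status part-time ✓ (not excluded); service 340 days ≥ 9 months (≈270 days) ✓; site Newark ✗ (not Fresno) → not eligible.
RSU Program — service 340 days < 12 months (≈360 days) ✗ → not eligible.

Fitness Allowance, Remote Work Stipend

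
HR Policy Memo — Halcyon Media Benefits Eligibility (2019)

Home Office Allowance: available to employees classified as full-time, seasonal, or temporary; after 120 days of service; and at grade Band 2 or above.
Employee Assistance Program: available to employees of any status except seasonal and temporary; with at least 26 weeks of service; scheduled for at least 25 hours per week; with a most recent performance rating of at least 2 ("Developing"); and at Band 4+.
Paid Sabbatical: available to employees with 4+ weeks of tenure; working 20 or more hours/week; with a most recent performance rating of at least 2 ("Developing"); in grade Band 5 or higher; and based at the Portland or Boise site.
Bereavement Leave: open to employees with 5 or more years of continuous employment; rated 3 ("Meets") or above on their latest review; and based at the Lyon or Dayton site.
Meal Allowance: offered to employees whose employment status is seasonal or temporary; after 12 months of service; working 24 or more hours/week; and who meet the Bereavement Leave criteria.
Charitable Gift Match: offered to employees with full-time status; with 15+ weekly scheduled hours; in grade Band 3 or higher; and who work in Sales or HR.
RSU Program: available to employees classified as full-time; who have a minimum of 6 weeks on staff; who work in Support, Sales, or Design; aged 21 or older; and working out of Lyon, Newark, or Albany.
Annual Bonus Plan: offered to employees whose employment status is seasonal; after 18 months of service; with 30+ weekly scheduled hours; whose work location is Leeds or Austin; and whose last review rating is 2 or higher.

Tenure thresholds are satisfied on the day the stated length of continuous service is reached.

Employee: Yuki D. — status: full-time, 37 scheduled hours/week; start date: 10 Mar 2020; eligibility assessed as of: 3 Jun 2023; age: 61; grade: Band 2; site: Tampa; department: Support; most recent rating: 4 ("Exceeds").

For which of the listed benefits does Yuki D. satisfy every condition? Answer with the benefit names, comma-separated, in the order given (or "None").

Service from 10 Mar 2020 to 3 Jun 2023: 1180 days.
Home Office Allowance — status full-time ✓; service 1180 days ≥ 120 days ✓; grade Band 2 ≥ Band 2 ✓ → eligible.
Employee Assistance Program — status full-time ✓ (not excluded); service 1180 days ≥ 26 weeks (≈182 days) ✓; 37 hrs/wk ≥ 25 ✓; rating 4 ≥ 2 ✓; grade Band 2 < Band 4 ✗ → not eligible.
Paid Sabbatical — service 1180 days ≥ 4 weeks (≈28 days) ✓; 37 hrs/wk ≥ 20 ✓; rating 4 ≥ 2 ✓; grade Band 2 < Band 5 ✗ → not eligible.
Bereavement Leave — service 1180 days < 5 years (≈1825 days) ✗ → not eligible.
Meal Allowance — status full-time ✗ (requires seasonal or temporary) → not eligible.
Charitable Gift Match — status full-time ✓; 37 hrs/wk ≥ 15 ✓; grade Band 2 < Band 3 ✗ → not eligible.
RSU Program — status full-time ✓; service 1180 days ≥ 6 weeks (≈42 days) ✓; dept Support ✓; age 61 ≥ 21 ✓; site Tampa ✗ (not Lyon, Newark, or Albany) → not eligible.
Annual Bonus Plan — status full-time ✗ (requires seasonal) → not eligible.

Home Office Allowance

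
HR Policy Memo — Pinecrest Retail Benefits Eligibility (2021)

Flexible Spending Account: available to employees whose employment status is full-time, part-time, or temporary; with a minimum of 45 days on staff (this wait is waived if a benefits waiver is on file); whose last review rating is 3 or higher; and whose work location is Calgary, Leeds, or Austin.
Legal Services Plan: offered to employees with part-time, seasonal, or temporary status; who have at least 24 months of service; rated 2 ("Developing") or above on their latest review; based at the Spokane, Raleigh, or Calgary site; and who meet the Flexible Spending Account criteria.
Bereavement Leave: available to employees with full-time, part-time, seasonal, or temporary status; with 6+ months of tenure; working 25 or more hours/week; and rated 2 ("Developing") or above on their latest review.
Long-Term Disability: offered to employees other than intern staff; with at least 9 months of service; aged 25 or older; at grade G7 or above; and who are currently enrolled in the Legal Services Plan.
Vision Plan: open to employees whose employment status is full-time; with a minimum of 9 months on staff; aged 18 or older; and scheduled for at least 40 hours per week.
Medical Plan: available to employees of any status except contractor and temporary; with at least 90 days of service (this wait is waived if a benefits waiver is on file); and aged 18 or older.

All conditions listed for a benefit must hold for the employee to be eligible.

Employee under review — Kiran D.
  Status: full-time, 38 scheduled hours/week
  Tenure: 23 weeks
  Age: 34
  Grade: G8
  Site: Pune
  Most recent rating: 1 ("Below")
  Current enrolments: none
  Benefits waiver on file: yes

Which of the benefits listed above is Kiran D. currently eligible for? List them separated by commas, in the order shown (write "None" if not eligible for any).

Flexible Spending Account — status full-time ✓; benefits waiver on file ✓; rating 1 < 3 ✗ → not eligible.
Legal Services Plan — status full-time ✗ (requires part-time, seasonal, or temporary) → not eligible.
Bereavement Leave — status full-time ✓; service 23 weeks < 6 months (≈180 days) ✗ → not eligible.
Long-Term Disability — status full-time ✓ (not excluded); service 23 weeks < 9 months (≈270 days) ✗ → not eligible.
Vision Plan — status full-time ✓; service 23 weeks < 9 months (≈270 days) ✗ → not eligible.
Medical Plan — status full-time ✓ (not excluded); benefits waiver on file ✓; age 34 ≥ 18 ✓ → eligible.

Medical Plan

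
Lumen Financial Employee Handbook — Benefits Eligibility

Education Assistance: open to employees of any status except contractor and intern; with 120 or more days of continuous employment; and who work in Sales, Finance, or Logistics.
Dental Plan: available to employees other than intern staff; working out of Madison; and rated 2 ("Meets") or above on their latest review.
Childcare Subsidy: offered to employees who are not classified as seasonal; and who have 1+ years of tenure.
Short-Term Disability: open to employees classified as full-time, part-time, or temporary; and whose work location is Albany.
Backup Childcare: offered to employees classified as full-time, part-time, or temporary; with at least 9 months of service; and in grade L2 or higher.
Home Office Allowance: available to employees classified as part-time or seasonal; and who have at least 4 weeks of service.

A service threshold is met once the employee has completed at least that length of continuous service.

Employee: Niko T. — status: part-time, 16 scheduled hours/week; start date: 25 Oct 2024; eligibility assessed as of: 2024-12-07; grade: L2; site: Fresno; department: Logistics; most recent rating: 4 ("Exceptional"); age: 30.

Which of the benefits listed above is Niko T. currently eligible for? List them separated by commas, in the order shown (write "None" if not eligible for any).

Home Office Allowance

Service from 25 Oct 2024 to 2024-12-07: 43 days.
Education Assistance — status part-time ✓ (not excluded); service 43 days < 120 days ✗ → not eligible.
Dental Plan — status part-time ✓ (not excluded); site Fresno ✗ (not Madison) → not eligible.
Childcare Subsidy — status part-time ✓ (not excluded); service 43 days < 1 year (≈365 days) ✗ → not eligible.
Short-Term Disability — status part-time ✓; site Fresno ✗ (not Albany) → not eligible.
Backup Childcare — status part-time ✓; service 43 days < 9 months (≈270 days) ✗ → not eligible.
Home Office Allowance — status part-time ✓; service 43 days ≥ 4 weeks (≈28 days) ✓ → eligible.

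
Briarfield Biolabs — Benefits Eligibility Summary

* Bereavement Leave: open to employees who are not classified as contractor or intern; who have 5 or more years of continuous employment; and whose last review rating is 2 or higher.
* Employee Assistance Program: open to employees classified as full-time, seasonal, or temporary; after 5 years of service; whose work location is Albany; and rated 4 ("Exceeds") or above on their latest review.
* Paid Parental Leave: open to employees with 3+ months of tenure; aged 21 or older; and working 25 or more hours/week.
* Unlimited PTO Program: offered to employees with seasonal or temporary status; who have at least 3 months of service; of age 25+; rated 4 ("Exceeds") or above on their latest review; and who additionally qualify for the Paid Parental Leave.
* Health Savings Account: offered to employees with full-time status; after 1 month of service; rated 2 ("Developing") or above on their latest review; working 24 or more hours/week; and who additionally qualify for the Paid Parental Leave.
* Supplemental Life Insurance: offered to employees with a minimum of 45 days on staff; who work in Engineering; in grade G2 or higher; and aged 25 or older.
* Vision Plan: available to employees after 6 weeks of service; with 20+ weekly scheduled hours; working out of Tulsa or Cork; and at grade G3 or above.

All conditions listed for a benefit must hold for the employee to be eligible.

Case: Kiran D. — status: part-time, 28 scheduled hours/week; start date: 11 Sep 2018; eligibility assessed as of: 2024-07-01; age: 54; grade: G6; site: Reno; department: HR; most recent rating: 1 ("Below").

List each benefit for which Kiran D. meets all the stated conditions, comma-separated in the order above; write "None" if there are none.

Paid Parental Leave

Service from 11 Sep 2018 to 2024-07-01: 2120 days.
Bereavement Leave — status part-time ✓ (not excluded); service 2120 days ≥ 5 years (≈1825 days) ✓; rating 1 < 2 ✗ → not eligible.
Employee Assistance Program — status part-time ✗ (requires full-time, seasonal, or temporary) → not eligible.
Paid Parental Leave — service 2120 days ≥ 3 months (≈90 days) ✓; age 54 ≥ 21 ✓; 28 hrs/wk ≥ 25 ✓ → eligible.
Unlimited PTO Program — status part-time ✗ (requires seasonal or temporary) → not eligible.
Health Savings Account — status part-time ✗ (requires full-time) → not eligible.
Supplemental Life Insurance — service 2120 days ≥ 45 days ✓; dept HR ✗ → not eligible.
Vision Plan — service 2120 days ≥ 6 weeks (≈42 days) ✓; 28 hrs/wk ≥ 20 ✓; site Reno ✗ (not Tulsa or Cork) → not eligible.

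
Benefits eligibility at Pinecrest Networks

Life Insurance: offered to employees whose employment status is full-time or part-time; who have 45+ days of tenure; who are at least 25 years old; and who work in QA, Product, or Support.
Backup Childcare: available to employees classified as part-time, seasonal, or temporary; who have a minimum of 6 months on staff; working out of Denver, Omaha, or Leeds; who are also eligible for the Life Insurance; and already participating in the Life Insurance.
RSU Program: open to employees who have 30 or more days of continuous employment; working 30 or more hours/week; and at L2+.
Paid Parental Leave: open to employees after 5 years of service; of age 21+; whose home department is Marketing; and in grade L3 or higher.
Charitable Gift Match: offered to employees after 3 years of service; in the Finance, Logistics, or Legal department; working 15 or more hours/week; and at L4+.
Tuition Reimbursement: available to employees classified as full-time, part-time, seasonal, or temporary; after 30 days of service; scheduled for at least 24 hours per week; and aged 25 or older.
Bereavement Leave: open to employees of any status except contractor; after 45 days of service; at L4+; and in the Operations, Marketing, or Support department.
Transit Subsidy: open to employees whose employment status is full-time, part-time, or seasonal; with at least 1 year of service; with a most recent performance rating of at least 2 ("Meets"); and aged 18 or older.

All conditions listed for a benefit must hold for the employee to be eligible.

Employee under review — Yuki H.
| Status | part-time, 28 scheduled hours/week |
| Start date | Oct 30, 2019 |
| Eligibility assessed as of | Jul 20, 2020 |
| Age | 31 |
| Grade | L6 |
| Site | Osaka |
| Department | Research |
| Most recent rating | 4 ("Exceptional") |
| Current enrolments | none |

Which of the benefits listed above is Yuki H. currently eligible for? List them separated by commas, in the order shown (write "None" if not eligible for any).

Service from Oct 30, 2019 to Jul 20, 2020: 264 days.
Life Insurance — status part-time ✓; service 264 days ≥ 45 days ✓; age 31 ≥ 25 ✓; dept Research ✗ → not eligible.
Backup Childcare — status part-time ✓; service 264 days ≥ 6 months (≈180 days) ✓; site Osaka ✗ (not Denver, Omaha, or Leeds) → not eligible.
RSU Program — service 264 days ≥ 30 days ✓; 28 hrs/wk < 30 ✗ → not eligible.
Paid Parental Leave — service 264 days < 5 years (≈1825 days) ✗ → not eligible.
Charitable Gift Match — service 264 days < 3 years (≈1095 days) ✗ → not eligible.
Tuition Reimbursement — status part-time ✓; service 264 days ≥ 30 days ✓; 28 hrs/wk ≥ 24 ✓; age 31 ≥ 25 ✓ → eligible.
Bereavement Leave — status part-time ✓ (not excluded); service 264 days ≥ 45 days ✓; grade L6 ≥ L4 ✓; dept Research ✗ → not eligible.
Transit Subsidy — status part-time ✓; service 264 days < 1 year (≈365 days) ✗ → not eligible.

Tuition Reimbursement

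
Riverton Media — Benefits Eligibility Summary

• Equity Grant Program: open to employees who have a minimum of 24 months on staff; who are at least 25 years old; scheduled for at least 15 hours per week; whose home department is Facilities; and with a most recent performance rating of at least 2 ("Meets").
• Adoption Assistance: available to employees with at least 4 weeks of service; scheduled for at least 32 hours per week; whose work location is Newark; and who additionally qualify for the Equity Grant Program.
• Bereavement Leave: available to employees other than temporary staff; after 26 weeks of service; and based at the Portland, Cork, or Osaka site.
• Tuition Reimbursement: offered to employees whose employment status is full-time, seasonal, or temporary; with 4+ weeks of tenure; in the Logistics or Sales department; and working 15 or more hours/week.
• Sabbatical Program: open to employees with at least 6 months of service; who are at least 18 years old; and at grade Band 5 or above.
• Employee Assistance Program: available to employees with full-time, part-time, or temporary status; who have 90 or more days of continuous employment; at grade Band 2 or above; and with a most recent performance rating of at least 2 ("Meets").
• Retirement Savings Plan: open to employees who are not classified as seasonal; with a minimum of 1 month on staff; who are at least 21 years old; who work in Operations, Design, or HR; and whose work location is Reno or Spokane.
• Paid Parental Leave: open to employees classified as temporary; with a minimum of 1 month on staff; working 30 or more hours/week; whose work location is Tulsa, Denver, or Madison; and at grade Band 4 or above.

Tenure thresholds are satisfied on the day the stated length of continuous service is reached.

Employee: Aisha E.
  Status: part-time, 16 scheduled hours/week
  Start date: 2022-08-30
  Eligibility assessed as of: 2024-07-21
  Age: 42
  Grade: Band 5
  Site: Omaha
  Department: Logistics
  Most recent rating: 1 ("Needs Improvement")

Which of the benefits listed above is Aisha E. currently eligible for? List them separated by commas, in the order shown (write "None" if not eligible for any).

Service from 2022-08-30 to 2024-07-21: 691 days.
Equity Grant Program — service 691 days < 24 months (≈720 days) ✗ → not eligible.
Adoption Assistance — service 691 days ≥ 4 weeks (≈28 days) ✓; 16 hrs/wk < 32 ✗ → not eligible.
Bereavement Leave — status part-time ✓ (not excluded); service 691 days ≥ 26 weeks (≈182 days) ✓; site Omaha ✗ (not Portland, Cork, or Osaka) → not eligible.
Tuition Reimbursement — status part-time ✗ (requires full-time, seasonal, or temporary) → not eligible.
Sabbatical Program — service 691 days ≥ 6 months (≈180 days) ✓; age 42 ≥ 18 ✓; grade Band 5 ≥ Band 5 ✓ → eligible.
Employee Assistance Program — status part-time ✓; service 691 days ≥ 90 days ✓; grade Band 5 ≥ Band 2 ✓; rating 1 < 2 ✗ → not eligible.
Retirement Savings Plan — status part-time ✓ (not excluded); service 691 days ≥ 1 month (≈30 days) ✓; age 42 ≥ 21 ✓; dept Logistics ✗ → not eligible.
Paid Parental Leave — status part-time ✗ (requires temporary) → not eligible.

Sabbatical Program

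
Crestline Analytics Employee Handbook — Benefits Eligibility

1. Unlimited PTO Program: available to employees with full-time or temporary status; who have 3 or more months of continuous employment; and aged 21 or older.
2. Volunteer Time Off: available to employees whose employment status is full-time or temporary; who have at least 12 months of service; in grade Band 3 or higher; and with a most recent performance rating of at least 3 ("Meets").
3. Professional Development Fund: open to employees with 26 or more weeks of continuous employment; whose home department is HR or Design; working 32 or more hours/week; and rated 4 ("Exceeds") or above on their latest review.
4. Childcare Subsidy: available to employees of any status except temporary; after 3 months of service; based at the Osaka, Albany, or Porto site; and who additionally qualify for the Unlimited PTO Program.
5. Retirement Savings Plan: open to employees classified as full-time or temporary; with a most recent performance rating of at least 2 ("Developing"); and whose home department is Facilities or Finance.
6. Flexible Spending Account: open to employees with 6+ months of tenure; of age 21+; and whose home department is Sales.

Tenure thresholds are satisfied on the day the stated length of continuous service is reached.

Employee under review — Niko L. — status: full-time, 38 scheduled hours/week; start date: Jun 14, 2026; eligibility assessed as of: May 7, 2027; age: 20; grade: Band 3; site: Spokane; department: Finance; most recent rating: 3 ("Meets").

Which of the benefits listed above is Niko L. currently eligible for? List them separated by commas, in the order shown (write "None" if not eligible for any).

Service from Jun 14, 2026 to May 7, 2027: 327 days.
Unlimited PTO Program — status full-time ✓; service 327 days ≥ 3 months (≈90 days) ✓; age 20 < 21 ✗ → not eligible.
Volunteer Time Off — status full-time ✓; service 327 days < 12 months (≈360 days) ✗ → not eligible.
Professional Development Fund — service 327 days ≥ 26 weeks (≈182 days) ✓; dept Finance ✗ → not eligible.
Childcare Subsidy — status full-time ✓ (not excluded); service 327 days ≥ 3 months (≈90 days) ✓; site Spokane ✗ (not Osaka, Albany, or Porto) → not eligible.
Retirement Savings Plan — status full-time ✓; rating 3 ≥ 2 ✓; dept Finance ✓ → eligible.
Flexible Spending Account — service 327 days ≥ 6 months (≈180 days) ✓; age 20 < 21 ✗ → not eligible.

Retirement Savings Plan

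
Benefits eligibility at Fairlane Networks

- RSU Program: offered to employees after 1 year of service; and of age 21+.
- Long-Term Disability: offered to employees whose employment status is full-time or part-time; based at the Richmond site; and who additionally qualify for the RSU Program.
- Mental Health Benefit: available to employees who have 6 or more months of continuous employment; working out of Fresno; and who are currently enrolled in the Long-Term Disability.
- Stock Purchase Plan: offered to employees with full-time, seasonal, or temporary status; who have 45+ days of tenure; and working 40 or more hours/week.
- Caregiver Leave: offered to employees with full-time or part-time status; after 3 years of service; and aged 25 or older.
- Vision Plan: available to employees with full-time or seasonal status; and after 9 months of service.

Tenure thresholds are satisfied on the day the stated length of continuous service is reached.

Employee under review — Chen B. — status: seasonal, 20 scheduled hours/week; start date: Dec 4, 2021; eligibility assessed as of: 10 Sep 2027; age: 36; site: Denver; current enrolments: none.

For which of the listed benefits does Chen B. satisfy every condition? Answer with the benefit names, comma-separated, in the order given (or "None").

RSU Program, Vision Plan

Service from Dec 4, 2021 to 10 Sep 2027: 2106 days.
RSU Program — service 2106 days ≥ 1 year (≈365 days) ✓; age 36 ≥ 21 ✓ → eligible.
Long-Term Disability — status seasonal ✗ (requires full-time or part-time) → not eligible.
Mental Health Benefit — service 2106 days ≥ 6 months (≈180 days) ✓; site Denver ✗ (not Fresno) → not eligible.
Stock Purchase Plan — status seasonal ✓; service 2106 days ≥ 45 days ✓; 20 hrs/wk < 40 ✗ → not eligible.
Caregiver Leave — status seasonal ✗ (requires full-time or part-time) → not eligible.
Vision Plan — status seasonal ✓; service 2106 days ≥ 9 months (≈270 days) ✓ → eligible.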